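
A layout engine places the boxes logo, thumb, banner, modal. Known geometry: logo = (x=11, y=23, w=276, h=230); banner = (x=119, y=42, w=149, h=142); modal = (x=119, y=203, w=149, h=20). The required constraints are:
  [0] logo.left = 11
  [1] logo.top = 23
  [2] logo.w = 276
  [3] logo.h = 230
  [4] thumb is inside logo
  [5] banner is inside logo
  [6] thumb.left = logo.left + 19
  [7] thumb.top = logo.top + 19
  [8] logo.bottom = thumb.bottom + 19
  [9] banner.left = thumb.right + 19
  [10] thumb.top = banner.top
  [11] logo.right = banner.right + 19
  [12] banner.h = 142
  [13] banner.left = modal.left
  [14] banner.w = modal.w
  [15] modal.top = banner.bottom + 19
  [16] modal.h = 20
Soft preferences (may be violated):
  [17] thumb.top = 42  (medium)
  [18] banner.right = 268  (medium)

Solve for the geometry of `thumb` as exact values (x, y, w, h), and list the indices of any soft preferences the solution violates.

1. thumb.x = 30  [thumb.left = logo.left + 19]
2. thumb.y = 42  [thumb.top = logo.top + 19]
3. thumb.h = 192  [logo.bottom = thumb.bottom + 19]
4. thumb.w = 70  [banner.left = thumb.right + 19]

thumb = (x=30, y=42, w=70, h=192)
violated soft preferences: none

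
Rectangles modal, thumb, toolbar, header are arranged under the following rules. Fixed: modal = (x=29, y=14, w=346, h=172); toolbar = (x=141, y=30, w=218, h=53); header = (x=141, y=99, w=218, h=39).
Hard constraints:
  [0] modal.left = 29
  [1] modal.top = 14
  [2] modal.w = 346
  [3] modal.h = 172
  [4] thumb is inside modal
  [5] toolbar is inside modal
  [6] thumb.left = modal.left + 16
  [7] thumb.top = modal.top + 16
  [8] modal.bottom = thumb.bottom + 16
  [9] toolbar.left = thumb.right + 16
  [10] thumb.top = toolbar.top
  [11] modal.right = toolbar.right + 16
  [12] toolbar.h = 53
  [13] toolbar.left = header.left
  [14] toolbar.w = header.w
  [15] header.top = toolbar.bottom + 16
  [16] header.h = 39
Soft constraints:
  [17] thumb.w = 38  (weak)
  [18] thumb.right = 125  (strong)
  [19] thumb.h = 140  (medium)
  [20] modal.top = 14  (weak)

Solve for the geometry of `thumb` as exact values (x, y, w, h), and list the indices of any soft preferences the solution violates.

thumb = (x=45, y=30, w=80, h=140)
violated soft preferences: 17

1. thumb.x = 45  [thumb.left = modal.left + 16]
2. thumb.y = 30  [thumb.top = modal.top + 16]
3. thumb.h = 140  [modal.bottom = thumb.bottom + 16]
4. thumb.w = 80  [toolbar.left = thumb.right + 16]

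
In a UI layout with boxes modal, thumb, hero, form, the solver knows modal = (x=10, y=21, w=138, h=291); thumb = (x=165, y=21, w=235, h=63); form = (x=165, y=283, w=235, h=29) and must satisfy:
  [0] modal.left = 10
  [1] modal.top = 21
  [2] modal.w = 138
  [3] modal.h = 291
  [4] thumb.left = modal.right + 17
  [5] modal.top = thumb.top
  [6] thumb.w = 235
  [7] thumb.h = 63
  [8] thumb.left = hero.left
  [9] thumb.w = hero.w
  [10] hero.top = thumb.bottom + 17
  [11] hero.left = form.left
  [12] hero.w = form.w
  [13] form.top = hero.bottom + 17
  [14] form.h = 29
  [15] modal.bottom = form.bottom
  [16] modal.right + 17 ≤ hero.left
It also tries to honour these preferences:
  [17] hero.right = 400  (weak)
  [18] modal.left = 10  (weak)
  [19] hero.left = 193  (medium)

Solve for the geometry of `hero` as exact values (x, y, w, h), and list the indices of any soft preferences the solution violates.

hero = (x=165, y=101, w=235, h=165)
violated soft preferences: 19

1. hero.x = 165  [thumb.left = hero.left]
2. hero.w = 235  [thumb.w = hero.w]
3. hero.y = 101  [hero.top = thumb.bottom + 17]
4. hero.h = 165  [form.top = hero.bottom + 17]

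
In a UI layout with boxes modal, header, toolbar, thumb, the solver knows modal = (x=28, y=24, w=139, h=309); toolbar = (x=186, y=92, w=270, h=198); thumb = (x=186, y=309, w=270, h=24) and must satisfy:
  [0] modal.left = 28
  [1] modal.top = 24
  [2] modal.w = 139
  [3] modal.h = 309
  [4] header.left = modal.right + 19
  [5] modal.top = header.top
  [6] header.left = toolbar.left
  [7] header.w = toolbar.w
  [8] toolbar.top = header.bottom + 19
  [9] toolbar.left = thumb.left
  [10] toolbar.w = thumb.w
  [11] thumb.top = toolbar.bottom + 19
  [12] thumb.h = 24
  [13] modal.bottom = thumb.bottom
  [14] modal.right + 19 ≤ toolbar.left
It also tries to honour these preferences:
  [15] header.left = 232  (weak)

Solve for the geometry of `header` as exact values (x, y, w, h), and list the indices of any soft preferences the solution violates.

header = (x=186, y=24, w=270, h=49)
violated soft preferences: 15

1. header.x = 186  [header.left = modal.right + 19]
2. header.y = 24  [modal.top = header.top]
3. header.w = 270  [header.w = toolbar.w]
4. header.h = 49  [toolbar.top = header.bottom + 19]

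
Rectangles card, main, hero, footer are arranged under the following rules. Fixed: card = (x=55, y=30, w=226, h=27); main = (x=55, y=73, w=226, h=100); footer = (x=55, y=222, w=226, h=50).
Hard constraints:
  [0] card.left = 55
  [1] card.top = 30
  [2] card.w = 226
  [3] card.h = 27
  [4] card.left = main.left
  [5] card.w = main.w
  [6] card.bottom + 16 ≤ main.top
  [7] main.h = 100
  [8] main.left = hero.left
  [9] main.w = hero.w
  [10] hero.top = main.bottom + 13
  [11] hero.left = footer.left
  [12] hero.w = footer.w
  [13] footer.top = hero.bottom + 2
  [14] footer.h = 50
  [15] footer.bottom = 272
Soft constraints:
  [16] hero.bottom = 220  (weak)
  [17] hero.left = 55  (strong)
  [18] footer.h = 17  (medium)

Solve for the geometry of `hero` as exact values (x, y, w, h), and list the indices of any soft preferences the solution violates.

1. hero.x = 55  [main.left = hero.left]
2. hero.w = 226  [main.w = hero.w]
3. hero.y = 186  [hero.top = main.bottom + 13]
4. hero.h = 34  [footer.top = hero.bottom + 2]

hero = (x=55, y=186, w=226, h=34)
violated soft preferences: 18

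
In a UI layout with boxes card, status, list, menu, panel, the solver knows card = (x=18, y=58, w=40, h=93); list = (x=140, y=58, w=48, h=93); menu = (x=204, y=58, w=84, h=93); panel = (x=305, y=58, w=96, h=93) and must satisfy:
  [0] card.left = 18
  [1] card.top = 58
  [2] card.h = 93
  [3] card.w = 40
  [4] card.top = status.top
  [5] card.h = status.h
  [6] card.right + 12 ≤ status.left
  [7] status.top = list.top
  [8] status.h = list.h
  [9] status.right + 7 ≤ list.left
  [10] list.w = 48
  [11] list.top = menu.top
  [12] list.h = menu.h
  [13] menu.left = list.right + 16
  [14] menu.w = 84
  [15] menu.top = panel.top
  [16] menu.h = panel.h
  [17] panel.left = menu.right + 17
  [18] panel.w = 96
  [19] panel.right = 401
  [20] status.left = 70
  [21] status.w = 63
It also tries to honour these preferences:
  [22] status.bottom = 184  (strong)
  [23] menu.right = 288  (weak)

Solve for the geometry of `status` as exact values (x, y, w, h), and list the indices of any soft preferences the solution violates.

1. status.y = 58  [card.top = status.top]
2. status.h = 93  [card.h = status.h]
3. status.x = 70  [status.left = 70]
4. status.w = 63  [status.w = 63]

status = (x=70, y=58, w=63, h=93)
violated soft preferences: 22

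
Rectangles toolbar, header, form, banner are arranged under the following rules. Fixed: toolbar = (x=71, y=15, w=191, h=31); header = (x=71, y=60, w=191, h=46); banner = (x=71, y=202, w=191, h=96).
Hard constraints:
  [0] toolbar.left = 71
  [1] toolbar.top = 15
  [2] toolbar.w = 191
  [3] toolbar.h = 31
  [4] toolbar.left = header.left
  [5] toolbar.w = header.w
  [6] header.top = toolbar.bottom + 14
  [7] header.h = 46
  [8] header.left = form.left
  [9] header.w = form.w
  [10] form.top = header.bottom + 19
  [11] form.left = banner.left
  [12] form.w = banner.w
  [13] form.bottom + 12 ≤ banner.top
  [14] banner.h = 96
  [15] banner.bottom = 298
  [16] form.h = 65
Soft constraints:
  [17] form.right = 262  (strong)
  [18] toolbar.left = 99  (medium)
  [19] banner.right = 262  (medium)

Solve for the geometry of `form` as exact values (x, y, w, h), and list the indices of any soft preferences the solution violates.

form = (x=71, y=125, w=191, h=65)
violated soft preferences: 18

1. form.x = 71  [header.left = form.left]
2. form.w = 191  [header.w = form.w]
3. form.y = 125  [form.top = header.bottom + 19]
4. form.h = 65  [form.h = 65]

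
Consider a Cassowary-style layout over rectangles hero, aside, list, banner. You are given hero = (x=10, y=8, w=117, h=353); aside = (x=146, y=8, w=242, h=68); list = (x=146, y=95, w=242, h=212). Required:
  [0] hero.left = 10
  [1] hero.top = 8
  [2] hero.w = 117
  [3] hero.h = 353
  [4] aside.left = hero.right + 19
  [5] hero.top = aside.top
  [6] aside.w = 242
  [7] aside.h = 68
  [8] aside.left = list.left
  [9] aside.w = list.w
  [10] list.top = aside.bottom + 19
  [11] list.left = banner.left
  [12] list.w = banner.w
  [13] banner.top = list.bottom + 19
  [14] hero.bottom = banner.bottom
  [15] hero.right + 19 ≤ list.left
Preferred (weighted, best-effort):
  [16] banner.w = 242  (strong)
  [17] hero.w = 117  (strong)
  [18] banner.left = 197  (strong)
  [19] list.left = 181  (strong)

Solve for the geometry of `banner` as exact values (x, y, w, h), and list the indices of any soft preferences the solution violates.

1. banner.x = 146  [list.left = banner.left]
2. banner.w = 242  [list.w = banner.w]
3. banner.y = 326  [banner.top = list.bottom + 19]
4. banner.h = 35  [hero.bottom = banner.bottom]

banner = (x=146, y=326, w=242, h=35)
violated soft preferences: 18, 19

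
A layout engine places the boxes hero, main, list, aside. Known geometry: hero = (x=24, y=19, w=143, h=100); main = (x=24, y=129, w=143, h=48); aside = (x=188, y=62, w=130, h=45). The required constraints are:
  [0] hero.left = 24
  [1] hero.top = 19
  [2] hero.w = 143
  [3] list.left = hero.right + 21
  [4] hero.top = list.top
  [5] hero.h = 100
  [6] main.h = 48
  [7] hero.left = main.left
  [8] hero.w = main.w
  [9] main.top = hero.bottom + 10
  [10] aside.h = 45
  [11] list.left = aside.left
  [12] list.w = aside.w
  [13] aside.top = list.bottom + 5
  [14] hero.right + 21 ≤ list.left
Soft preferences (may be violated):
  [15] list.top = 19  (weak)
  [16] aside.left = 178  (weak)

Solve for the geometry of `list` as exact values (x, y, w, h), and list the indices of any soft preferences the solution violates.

1. list.x = 188  [list.left = hero.right + 21]
2. list.y = 19  [hero.top = list.top]
3. list.w = 130  [list.w = aside.w]
4. list.h = 38  [aside.top = list.bottom + 5]

list = (x=188, y=19, w=130, h=38)
violated soft preferences: 16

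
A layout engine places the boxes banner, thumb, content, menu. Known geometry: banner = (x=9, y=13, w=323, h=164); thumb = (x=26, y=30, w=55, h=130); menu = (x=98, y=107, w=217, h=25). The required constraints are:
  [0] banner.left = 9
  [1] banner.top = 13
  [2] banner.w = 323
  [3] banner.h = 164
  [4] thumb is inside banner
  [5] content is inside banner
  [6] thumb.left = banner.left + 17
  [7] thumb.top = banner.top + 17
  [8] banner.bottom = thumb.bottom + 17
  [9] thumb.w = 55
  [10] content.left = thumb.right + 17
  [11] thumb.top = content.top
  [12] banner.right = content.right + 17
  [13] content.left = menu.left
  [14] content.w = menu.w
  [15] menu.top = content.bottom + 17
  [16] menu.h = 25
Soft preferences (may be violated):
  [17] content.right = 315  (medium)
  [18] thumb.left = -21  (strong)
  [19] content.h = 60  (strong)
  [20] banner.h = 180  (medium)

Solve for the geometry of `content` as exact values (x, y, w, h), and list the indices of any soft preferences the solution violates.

content = (x=98, y=30, w=217, h=60)
violated soft preferences: 18, 20

1. content.x = 98  [content.left = thumb.right + 17]
2. content.y = 30  [thumb.top = content.top]
3. content.w = 217  [banner.right = content.right + 17]
4. content.h = 60  [menu.top = content.bottom + 17]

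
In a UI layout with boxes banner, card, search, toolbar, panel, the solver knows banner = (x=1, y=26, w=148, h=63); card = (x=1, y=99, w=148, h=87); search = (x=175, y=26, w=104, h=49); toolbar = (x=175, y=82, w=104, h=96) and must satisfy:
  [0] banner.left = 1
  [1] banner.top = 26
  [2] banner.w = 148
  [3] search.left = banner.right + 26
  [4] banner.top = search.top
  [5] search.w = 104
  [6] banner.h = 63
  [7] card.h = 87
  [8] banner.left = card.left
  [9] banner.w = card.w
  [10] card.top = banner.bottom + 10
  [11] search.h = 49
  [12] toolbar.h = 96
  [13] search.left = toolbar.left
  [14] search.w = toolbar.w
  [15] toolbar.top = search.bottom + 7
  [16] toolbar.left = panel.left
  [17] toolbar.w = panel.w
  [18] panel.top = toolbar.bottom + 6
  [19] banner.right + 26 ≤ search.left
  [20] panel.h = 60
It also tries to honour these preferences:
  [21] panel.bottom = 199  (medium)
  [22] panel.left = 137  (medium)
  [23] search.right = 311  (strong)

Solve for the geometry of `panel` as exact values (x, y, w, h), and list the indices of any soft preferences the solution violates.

panel = (x=175, y=184, w=104, h=60)
violated soft preferences: 21, 22, 23

1. panel.x = 175  [toolbar.left = panel.left]
2. panel.w = 104  [toolbar.w = panel.w]
3. panel.y = 184  [panel.top = toolbar.bottom + 6]
4. panel.h = 60  [panel.h = 60]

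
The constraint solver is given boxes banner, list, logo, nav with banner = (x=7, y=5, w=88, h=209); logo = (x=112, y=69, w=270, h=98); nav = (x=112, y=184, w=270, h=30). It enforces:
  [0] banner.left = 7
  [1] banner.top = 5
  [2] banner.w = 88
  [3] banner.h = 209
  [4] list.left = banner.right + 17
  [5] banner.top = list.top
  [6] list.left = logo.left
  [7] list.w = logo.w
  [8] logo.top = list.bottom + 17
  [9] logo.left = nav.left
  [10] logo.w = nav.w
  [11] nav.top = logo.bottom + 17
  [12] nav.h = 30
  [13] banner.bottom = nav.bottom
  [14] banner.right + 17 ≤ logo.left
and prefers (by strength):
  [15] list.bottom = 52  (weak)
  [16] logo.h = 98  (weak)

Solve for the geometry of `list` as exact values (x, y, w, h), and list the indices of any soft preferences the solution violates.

list = (x=112, y=5, w=270, h=47)
violated soft preferences: none

1. list.x = 112  [list.left = banner.right + 17]
2. list.y = 5  [banner.top = list.top]
3. list.w = 270  [list.w = logo.w]
4. list.h = 47  [logo.top = list.bottom + 17]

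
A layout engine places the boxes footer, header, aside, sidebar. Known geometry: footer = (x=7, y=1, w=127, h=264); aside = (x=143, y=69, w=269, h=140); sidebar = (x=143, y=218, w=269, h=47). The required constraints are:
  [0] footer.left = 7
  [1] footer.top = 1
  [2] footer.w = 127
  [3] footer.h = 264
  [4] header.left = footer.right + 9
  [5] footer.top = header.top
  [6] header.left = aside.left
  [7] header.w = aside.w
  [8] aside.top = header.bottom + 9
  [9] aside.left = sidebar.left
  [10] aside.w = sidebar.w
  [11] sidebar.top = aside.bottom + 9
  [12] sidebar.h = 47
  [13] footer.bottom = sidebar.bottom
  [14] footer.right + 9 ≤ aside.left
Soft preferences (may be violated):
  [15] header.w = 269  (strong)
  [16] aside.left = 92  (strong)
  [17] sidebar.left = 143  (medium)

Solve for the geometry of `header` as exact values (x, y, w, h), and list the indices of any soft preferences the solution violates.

1. header.x = 143  [header.left = footer.right + 9]
2. header.y = 1  [footer.top = header.top]
3. header.w = 269  [header.w = aside.w]
4. header.h = 59  [aside.top = header.bottom + 9]

header = (x=143, y=1, w=269, h=59)
violated soft preferences: 16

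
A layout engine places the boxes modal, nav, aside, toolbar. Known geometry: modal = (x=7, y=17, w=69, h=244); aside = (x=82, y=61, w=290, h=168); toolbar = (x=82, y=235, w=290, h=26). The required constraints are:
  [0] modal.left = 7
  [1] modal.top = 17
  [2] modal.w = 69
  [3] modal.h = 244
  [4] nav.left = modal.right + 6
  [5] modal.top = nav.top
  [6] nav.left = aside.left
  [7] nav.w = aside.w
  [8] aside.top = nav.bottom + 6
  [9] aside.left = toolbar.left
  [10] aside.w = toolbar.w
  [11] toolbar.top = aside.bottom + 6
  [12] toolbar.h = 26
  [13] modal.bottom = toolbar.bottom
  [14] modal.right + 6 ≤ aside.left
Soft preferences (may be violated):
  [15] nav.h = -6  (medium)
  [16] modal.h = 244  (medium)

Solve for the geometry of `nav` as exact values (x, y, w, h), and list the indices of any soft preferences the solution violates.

nav = (x=82, y=17, w=290, h=38)
violated soft preferences: 15

1. nav.x = 82  [nav.left = modal.right + 6]
2. nav.y = 17  [modal.top = nav.top]
3. nav.w = 290  [nav.w = aside.w]
4. nav.h = 38  [aside.top = nav.bottom + 6]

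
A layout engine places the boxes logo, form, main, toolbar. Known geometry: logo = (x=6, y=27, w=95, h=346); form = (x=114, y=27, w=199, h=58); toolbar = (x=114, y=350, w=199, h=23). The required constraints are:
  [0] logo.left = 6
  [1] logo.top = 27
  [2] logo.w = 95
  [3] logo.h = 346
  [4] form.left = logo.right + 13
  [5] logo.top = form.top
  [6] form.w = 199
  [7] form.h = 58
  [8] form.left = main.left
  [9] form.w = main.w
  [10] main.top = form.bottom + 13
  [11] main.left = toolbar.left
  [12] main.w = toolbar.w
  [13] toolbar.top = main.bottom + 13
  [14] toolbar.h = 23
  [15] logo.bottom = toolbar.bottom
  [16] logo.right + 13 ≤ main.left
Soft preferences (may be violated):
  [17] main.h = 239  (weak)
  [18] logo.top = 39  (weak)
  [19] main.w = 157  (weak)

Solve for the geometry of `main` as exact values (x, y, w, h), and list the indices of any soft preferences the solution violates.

main = (x=114, y=98, w=199, h=239)
violated soft preferences: 18, 19

1. main.x = 114  [form.left = main.left]
2. main.w = 199  [form.w = main.w]
3. main.y = 98  [main.top = form.bottom + 13]
4. main.h = 239  [toolbar.top = main.bottom + 13]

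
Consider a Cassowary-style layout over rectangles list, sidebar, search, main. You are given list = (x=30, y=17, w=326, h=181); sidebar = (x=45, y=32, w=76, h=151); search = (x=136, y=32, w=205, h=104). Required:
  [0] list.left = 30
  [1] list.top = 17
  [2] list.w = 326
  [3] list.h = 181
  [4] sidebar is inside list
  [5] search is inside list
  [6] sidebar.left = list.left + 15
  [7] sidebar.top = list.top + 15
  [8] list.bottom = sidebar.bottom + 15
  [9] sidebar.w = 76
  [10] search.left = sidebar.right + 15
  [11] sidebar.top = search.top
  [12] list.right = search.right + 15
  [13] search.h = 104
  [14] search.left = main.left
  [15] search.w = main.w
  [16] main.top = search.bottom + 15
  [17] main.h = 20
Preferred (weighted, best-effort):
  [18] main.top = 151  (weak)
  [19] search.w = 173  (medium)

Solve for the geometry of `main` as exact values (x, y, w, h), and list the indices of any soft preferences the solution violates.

1. main.x = 136  [search.left = main.left]
2. main.w = 205  [search.w = main.w]
3. main.y = 151  [main.top = search.bottom + 15]
4. main.h = 20  [main.h = 20]

main = (x=136, y=151, w=205, h=20)
violated soft preferences: 19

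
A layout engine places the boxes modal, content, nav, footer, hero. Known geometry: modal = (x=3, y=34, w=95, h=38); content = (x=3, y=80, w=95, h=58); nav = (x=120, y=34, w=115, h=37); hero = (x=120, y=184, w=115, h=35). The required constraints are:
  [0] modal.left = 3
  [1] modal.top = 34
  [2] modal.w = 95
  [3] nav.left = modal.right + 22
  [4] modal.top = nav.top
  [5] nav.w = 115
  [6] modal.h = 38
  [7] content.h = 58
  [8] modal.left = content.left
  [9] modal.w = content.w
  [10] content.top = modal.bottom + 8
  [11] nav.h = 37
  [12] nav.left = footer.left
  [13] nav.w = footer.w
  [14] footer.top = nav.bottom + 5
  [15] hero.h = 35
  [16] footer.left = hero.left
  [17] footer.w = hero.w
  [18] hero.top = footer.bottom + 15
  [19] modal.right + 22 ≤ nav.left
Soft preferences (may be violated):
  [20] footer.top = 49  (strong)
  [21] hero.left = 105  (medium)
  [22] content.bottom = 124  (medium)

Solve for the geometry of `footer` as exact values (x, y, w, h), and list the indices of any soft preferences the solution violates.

1. footer.x = 120  [nav.left = footer.left]
2. footer.w = 115  [nav.w = footer.w]
3. footer.y = 76  [footer.top = nav.bottom + 5]
4. footer.h = 93  [hero.top = footer.bottom + 15]

footer = (x=120, y=76, w=115, h=93)
violated soft preferences: 20, 21, 22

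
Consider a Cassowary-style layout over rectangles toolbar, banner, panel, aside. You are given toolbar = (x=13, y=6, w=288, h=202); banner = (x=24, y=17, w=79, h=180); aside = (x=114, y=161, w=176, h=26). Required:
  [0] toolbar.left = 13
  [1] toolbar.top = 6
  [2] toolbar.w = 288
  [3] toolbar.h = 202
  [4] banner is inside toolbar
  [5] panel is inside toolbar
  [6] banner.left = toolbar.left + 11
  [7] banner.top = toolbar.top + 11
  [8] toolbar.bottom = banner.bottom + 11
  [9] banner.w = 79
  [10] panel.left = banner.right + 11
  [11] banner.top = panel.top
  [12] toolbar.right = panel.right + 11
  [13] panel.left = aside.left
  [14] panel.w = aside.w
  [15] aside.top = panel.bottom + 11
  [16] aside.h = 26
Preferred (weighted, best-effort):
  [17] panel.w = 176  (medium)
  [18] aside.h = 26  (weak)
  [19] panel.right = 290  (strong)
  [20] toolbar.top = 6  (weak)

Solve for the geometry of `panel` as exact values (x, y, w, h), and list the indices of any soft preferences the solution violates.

panel = (x=114, y=17, w=176, h=133)
violated soft preferences: none

1. panel.x = 114  [panel.left = banner.right + 11]
2. panel.y = 17  [banner.top = panel.top]
3. panel.w = 176  [toolbar.right = panel.right + 11]
4. panel.h = 133  [aside.top = panel.bottom + 11]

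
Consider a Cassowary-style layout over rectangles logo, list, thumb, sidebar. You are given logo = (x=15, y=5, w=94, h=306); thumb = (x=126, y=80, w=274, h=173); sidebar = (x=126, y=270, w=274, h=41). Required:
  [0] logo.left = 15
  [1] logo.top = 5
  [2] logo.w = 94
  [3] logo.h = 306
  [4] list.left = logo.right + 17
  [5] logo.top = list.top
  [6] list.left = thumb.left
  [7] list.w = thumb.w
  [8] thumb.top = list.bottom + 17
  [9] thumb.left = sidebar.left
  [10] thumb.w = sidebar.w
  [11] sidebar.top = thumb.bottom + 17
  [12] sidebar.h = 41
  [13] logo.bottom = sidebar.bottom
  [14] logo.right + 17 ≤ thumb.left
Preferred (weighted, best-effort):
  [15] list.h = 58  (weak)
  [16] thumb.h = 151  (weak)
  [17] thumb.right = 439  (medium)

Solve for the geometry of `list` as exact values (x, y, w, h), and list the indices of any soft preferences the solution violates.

1. list.x = 126  [list.left = logo.right + 17]
2. list.y = 5  [logo.top = list.top]
3. list.w = 274  [list.w = thumb.w]
4. list.h = 58  [thumb.top = list.bottom + 17]

list = (x=126, y=5, w=274, h=58)
violated soft preferences: 16, 17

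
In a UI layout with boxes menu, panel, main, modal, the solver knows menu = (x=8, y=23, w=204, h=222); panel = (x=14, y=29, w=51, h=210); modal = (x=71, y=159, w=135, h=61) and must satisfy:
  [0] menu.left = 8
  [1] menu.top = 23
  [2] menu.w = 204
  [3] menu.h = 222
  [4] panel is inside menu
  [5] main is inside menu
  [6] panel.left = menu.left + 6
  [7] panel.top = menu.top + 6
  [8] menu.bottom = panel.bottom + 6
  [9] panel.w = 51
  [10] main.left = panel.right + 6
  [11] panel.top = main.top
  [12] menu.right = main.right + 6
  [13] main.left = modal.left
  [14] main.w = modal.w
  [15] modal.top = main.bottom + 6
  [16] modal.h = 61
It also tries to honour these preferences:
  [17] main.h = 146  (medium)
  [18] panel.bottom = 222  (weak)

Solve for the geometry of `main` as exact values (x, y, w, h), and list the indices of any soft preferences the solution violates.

1. main.x = 71  [main.left = panel.right + 6]
2. main.y = 29  [panel.top = main.top]
3. main.w = 135  [menu.right = main.right + 6]
4. main.h = 124  [modal.top = main.bottom + 6]

main = (x=71, y=29, w=135, h=124)
violated soft preferences: 17, 18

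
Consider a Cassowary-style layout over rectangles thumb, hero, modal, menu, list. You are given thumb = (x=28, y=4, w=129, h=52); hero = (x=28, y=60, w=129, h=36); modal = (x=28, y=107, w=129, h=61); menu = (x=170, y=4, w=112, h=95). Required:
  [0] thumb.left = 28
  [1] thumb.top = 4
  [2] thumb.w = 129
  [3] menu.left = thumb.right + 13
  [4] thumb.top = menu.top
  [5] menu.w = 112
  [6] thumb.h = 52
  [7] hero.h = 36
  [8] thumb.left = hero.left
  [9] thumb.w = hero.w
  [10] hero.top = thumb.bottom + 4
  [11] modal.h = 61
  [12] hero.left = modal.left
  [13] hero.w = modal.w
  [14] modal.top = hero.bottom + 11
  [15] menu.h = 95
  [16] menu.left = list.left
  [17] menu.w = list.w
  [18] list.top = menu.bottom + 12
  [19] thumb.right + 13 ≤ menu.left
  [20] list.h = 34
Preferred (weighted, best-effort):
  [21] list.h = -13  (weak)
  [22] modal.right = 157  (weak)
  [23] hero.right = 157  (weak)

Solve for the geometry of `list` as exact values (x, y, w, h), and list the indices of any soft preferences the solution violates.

1. list.x = 170  [menu.left = list.left]
2. list.w = 112  [menu.w = list.w]
3. list.y = 111  [list.top = menu.bottom + 12]
4. list.h = 34  [list.h = 34]

list = (x=170, y=111, w=112, h=34)
violated soft preferences: 21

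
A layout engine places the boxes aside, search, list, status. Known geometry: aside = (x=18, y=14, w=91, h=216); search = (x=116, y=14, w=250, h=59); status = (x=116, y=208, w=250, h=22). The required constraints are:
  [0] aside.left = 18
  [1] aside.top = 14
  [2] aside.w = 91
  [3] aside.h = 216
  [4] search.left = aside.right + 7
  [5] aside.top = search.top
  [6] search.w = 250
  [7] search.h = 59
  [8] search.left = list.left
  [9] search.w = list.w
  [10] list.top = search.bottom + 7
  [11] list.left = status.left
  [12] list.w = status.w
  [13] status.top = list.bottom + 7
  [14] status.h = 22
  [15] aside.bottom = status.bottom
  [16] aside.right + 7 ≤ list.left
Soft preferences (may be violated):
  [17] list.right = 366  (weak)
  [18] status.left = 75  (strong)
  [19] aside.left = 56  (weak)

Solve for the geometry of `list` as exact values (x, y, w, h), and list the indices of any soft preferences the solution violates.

list = (x=116, y=80, w=250, h=121)
violated soft preferences: 18, 19

1. list.x = 116  [search.left = list.left]
2. list.w = 250  [search.w = list.w]
3. list.y = 80  [list.top = search.bottom + 7]
4. list.h = 121  [status.top = list.bottom + 7]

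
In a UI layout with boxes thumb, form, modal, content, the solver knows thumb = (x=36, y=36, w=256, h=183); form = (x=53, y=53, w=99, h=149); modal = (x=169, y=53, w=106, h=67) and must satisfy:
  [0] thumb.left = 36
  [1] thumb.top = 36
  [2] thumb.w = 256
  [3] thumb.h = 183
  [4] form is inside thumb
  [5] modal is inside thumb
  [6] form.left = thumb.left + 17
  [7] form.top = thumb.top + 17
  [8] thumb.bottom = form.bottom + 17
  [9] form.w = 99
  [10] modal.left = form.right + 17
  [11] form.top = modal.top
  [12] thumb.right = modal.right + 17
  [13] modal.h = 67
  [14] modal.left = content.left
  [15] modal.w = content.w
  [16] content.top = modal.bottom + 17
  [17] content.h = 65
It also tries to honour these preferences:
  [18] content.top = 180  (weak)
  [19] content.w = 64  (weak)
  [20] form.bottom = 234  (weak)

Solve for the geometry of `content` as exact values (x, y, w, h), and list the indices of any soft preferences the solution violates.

1. content.x = 169  [modal.left = content.left]
2. content.w = 106  [modal.w = content.w]
3. content.y = 137  [content.top = modal.bottom + 17]
4. content.h = 65  [content.h = 65]

content = (x=169, y=137, w=106, h=65)
violated soft preferences: 18, 19, 20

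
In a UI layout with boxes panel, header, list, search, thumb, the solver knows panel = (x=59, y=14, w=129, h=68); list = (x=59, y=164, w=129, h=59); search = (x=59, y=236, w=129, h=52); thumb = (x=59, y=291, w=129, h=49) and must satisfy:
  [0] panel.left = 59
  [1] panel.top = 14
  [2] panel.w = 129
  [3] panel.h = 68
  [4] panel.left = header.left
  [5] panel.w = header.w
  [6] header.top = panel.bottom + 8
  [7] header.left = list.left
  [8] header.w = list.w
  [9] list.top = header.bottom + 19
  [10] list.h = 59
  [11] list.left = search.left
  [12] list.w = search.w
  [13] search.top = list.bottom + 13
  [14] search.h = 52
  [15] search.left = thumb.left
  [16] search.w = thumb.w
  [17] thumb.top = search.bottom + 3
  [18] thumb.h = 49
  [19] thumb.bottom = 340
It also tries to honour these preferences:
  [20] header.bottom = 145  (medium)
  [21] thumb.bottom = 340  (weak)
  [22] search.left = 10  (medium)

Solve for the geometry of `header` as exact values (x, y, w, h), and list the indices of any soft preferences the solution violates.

header = (x=59, y=90, w=129, h=55)
violated soft preferences: 22

1. header.x = 59  [panel.left = header.left]
2. header.w = 129  [panel.w = header.w]
3. header.y = 90  [header.top = panel.bottom + 8]
4. header.h = 55  [list.top = header.bottom + 19]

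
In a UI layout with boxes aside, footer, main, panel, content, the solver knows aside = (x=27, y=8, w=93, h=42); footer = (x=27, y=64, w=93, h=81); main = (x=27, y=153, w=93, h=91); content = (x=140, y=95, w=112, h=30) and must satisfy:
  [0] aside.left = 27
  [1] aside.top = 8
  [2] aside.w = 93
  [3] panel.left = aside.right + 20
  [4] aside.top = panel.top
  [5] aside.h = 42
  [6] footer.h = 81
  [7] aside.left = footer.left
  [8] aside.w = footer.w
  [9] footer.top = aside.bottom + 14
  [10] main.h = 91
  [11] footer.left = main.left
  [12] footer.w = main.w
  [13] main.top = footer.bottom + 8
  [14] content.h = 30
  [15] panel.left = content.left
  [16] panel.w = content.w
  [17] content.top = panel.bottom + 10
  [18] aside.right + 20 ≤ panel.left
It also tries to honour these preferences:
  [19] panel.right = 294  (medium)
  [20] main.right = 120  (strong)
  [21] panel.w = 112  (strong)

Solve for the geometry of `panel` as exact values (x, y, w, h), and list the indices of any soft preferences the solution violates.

1. panel.x = 140  [panel.left = aside.right + 20]
2. panel.y = 8  [aside.top = panel.top]
3. panel.w = 112  [panel.w = content.w]
4. panel.h = 77  [content.top = panel.bottom + 10]

panel = (x=140, y=8, w=112, h=77)
violated soft preferences: 19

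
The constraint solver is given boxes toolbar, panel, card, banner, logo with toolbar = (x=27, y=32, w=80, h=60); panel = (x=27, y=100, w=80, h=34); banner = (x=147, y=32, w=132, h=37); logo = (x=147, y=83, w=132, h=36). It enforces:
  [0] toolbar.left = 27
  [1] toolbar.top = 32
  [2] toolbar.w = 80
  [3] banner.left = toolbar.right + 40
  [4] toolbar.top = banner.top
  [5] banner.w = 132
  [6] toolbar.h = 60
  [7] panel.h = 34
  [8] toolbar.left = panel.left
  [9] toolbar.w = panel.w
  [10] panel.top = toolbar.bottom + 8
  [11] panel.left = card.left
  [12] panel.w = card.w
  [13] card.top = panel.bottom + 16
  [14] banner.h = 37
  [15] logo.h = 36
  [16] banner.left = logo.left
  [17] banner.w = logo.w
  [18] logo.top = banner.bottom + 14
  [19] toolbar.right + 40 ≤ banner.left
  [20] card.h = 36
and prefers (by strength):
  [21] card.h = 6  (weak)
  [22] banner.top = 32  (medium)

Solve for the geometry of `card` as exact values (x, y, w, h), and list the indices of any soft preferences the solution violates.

card = (x=27, y=150, w=80, h=36)
violated soft preferences: 21

1. card.x = 27  [panel.left = card.left]
2. card.w = 80  [panel.w = card.w]
3. card.y = 150  [card.top = panel.bottom + 16]
4. card.h = 36  [card.h = 36]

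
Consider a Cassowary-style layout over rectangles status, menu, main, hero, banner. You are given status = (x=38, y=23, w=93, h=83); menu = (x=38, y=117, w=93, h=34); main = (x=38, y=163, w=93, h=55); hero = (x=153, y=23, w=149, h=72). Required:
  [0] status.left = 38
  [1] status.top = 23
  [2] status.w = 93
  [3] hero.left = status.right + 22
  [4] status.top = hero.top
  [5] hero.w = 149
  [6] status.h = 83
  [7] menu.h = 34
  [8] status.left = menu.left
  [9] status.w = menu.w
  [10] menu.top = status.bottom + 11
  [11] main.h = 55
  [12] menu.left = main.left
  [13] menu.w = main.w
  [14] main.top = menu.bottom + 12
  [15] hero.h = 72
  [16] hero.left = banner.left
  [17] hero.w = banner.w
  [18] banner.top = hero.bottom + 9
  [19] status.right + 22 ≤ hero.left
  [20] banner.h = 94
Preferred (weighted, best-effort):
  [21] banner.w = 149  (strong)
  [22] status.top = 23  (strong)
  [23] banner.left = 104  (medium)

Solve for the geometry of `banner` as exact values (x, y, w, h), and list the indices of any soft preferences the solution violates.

banner = (x=153, y=104, w=149, h=94)
violated soft preferences: 23

1. banner.x = 153  [hero.left = banner.left]
2. banner.w = 149  [hero.w = banner.w]
3. banner.y = 104  [banner.top = hero.bottom + 9]
4. banner.h = 94  [banner.h = 94]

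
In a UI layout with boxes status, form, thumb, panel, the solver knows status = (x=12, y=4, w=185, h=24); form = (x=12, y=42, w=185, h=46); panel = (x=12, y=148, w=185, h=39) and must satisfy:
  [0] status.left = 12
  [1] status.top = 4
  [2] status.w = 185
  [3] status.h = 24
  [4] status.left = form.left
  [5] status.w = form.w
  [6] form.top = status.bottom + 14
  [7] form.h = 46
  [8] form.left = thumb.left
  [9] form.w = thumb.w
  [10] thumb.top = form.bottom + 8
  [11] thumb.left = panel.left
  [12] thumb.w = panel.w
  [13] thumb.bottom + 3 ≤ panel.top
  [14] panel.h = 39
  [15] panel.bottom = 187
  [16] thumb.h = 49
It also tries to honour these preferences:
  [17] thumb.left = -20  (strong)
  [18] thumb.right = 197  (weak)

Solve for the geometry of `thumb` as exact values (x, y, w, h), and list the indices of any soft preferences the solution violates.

1. thumb.x = 12  [form.left = thumb.left]
2. thumb.w = 185  [form.w = thumb.w]
3. thumb.y = 96  [thumb.top = form.bottom + 8]
4. thumb.h = 49  [thumb.h = 49]

thumb = (x=12, y=96, w=185, h=49)
violated soft preferences: 17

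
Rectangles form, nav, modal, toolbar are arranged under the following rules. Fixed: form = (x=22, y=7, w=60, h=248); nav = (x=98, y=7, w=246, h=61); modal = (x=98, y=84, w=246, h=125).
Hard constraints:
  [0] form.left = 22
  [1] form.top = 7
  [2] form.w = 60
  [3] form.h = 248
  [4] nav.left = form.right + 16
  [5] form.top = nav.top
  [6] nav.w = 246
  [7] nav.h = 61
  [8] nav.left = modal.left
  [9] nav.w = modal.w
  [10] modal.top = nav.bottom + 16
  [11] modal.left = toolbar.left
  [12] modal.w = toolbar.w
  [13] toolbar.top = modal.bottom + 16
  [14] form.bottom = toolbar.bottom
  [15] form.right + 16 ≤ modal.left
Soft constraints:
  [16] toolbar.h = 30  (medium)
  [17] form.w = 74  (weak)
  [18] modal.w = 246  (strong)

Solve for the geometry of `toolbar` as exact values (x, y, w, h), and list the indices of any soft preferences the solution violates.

toolbar = (x=98, y=225, w=246, h=30)
violated soft preferences: 17

1. toolbar.x = 98  [modal.left = toolbar.left]
2. toolbar.w = 246  [modal.w = toolbar.w]
3. toolbar.y = 225  [toolbar.top = modal.bottom + 16]
4. toolbar.h = 30  [form.bottom = toolbar.bottom]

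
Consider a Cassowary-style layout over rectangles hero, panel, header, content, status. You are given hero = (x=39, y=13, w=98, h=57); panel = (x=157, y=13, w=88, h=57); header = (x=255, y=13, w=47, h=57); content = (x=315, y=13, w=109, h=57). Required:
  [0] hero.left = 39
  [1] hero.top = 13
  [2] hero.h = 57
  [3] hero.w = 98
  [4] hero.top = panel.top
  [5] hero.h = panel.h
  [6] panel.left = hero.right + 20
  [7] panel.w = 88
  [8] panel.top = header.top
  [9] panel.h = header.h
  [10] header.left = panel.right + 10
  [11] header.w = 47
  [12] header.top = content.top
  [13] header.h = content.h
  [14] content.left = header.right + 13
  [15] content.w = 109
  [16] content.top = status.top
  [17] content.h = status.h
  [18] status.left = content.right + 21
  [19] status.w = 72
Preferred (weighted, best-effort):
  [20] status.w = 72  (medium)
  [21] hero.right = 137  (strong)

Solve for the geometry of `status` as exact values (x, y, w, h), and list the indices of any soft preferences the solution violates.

1. status.y = 13  [content.top = status.top]
2. status.h = 57  [content.h = status.h]
3. status.x = 445  [status.left = content.right + 21]
4. status.w = 72  [status.w = 72]

status = (x=445, y=13, w=72, h=57)
violated soft preferences: none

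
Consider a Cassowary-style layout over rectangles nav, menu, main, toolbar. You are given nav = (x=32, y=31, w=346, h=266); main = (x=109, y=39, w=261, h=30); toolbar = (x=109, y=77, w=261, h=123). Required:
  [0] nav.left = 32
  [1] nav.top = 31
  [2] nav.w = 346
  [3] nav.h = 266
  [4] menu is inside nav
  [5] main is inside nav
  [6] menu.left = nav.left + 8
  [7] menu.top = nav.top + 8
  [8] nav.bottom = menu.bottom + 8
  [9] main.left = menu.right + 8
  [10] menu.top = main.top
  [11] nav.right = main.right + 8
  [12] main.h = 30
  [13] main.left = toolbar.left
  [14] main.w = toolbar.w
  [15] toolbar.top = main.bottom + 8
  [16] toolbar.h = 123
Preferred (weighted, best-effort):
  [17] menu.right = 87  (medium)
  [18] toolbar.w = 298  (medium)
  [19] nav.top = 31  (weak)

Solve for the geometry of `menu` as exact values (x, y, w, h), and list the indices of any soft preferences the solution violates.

menu = (x=40, y=39, w=61, h=250)
violated soft preferences: 17, 18

1. menu.x = 40  [menu.left = nav.left + 8]
2. menu.y = 39  [menu.top = nav.top + 8]
3. menu.h = 250  [nav.bottom = menu.bottom + 8]
4. menu.w = 61  [main.left = menu.right + 8]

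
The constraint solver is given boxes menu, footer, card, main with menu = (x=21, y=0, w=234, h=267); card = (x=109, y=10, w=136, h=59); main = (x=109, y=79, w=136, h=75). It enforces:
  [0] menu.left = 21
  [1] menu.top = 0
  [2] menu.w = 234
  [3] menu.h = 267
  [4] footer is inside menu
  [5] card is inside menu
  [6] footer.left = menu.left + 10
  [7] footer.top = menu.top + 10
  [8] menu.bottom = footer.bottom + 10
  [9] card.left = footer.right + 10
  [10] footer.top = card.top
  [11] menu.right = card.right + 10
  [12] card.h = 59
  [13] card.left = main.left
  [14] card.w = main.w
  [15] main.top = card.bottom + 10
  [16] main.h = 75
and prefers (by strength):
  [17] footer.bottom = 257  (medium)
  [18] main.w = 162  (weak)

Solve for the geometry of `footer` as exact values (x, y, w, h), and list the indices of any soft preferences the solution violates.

1. footer.x = 31  [footer.left = menu.left + 10]
2. footer.y = 10  [footer.top = menu.top + 10]
3. footer.h = 247  [menu.bottom = footer.bottom + 10]
4. footer.w = 68  [card.left = footer.right + 10]

footer = (x=31, y=10, w=68, h=247)
violated soft preferences: 18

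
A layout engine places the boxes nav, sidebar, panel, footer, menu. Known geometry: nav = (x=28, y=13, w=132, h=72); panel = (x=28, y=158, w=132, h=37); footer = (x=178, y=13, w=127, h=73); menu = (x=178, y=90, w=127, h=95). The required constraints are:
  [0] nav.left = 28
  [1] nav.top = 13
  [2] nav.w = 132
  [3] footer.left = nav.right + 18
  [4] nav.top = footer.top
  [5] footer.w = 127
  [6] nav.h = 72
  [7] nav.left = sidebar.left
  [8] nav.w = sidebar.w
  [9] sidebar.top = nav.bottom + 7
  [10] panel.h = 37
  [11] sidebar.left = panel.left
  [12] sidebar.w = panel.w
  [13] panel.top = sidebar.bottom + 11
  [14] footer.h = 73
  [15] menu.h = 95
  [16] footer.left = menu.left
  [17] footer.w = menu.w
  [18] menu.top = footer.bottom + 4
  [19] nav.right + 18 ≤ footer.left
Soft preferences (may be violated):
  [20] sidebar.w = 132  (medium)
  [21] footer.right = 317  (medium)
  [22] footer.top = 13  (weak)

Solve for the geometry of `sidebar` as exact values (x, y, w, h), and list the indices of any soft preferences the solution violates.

sidebar = (x=28, y=92, w=132, h=55)
violated soft preferences: 21

1. sidebar.x = 28  [nav.left = sidebar.left]
2. sidebar.w = 132  [nav.w = sidebar.w]
3. sidebar.y = 92  [sidebar.top = nav.bottom + 7]
4. sidebar.h = 55  [panel.top = sidebar.bottom + 11]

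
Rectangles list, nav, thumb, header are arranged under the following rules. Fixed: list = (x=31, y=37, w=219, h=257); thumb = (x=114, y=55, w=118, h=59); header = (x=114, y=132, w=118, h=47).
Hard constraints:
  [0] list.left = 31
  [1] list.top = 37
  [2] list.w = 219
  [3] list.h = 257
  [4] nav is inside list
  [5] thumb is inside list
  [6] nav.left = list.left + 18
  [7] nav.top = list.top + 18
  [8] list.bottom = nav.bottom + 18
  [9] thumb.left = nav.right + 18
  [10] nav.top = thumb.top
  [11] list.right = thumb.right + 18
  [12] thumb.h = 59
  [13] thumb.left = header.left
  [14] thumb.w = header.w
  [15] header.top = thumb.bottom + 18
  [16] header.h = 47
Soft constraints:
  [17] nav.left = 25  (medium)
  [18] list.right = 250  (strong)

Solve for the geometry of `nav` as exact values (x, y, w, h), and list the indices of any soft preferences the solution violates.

1. nav.x = 49  [nav.left = list.left + 18]
2. nav.y = 55  [nav.top = list.top + 18]
3. nav.h = 221  [list.bottom = nav.bottom + 18]
4. nav.w = 47  [thumb.left = nav.right + 18]

nav = (x=49, y=55, w=47, h=221)
violated soft preferences: 17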